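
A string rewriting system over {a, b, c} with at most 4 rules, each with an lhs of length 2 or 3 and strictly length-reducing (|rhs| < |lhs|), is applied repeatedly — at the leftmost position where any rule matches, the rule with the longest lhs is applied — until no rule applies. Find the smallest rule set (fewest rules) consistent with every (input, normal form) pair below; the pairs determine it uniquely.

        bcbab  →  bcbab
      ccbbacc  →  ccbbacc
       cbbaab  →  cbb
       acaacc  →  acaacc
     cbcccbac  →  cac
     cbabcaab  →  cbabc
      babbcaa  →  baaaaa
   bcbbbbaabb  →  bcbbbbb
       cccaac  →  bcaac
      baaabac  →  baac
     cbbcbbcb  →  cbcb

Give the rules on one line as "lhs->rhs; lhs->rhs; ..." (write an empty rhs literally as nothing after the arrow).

aab->; bbc->aa; ccc->bc

  | bcbab
  | ccbbacc
  | cbbaab => cbb
  | acaacc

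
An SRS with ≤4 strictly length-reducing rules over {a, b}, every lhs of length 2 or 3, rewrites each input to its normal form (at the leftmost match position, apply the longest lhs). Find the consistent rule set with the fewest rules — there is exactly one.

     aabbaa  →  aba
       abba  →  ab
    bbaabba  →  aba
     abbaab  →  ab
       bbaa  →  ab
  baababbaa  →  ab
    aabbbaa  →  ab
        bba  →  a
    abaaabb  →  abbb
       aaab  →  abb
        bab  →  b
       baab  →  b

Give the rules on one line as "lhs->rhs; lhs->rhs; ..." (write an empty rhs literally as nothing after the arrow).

  | aabbaa => abbaa => aaaa => aba
  | abba => aaa => ab
  | bbaabba => aaabba => abbba => abaa => aba
  | abbaab => aaaab => abab => ab

aa->a; aaa->ab; bab->b; bba->aa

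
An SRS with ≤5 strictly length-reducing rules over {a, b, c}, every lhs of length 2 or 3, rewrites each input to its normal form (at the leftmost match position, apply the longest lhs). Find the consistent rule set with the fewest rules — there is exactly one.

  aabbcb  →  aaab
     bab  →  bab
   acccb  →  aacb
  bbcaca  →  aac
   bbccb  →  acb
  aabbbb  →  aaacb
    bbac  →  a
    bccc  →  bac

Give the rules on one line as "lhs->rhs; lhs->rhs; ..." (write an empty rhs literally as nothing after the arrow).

  | aabbcb => aaccb => aaab
  | bab
  | acccb => aacb
  | bbcaca => ccaca => aaca => aac

bb->c; bbb->ac; ca->c; cc->a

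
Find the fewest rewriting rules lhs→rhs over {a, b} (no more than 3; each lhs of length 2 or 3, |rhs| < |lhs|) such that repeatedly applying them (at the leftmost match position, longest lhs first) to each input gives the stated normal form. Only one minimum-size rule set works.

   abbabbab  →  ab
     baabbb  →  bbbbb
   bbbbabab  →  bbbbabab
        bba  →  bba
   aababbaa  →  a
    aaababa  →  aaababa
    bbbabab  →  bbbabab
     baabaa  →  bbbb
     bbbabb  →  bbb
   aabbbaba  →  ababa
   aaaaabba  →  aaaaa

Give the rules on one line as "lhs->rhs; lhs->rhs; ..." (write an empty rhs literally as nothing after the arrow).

abb->; baa->bb

  | abbabbab => abbab => ab
  | baabbb => bbbbb
  | bbbbabab
  | bba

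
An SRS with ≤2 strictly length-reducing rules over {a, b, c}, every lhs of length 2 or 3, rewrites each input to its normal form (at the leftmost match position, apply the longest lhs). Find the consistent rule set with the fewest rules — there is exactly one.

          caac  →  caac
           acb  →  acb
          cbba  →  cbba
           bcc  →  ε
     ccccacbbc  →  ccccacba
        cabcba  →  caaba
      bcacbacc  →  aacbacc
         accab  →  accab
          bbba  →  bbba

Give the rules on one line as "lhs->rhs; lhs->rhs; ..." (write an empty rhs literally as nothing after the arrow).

  | caac
  | acb
  | cbba
  | bcc => ε

bc->a; bcc->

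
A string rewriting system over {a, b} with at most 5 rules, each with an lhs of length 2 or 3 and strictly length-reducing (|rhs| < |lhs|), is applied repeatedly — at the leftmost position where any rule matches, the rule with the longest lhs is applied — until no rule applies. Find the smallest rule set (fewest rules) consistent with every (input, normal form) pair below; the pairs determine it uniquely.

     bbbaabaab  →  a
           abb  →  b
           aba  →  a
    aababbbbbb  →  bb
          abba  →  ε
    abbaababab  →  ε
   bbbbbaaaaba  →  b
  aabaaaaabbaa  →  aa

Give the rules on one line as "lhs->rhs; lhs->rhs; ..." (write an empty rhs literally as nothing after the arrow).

  | bbbaabaab => baabaab => abaab => aab => a
  | abb => b
  | aba => a
  | aababbbbbb => aabbbbbb => abbbbb => bbbb => bb

aaa->b; ab->; ba->; bbb->b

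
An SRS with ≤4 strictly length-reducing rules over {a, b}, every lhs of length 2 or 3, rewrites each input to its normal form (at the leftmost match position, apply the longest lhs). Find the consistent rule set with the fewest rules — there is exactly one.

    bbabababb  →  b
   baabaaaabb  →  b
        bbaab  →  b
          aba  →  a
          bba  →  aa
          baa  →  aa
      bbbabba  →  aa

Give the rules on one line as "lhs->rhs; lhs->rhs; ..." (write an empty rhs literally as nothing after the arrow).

  | bbabababb => aabababb => abababb => bababb => ababb => babb => abb => bb => b
  | baabaaaabb => aabaaaabb => abaaaabb => baaaabb => aaaabb => aaabb => aabb => abb => bb => b
  | bbaab => aaab => aab => ab => b
  | aba => ba => a

ab->b; ba->a; bb->b; bba->aa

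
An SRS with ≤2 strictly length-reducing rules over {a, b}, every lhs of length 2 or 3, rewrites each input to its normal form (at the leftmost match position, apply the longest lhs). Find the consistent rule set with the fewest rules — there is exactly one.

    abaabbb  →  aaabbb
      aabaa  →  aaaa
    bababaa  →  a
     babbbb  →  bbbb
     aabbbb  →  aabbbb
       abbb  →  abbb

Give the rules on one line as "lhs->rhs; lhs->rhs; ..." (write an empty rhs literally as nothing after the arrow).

  | abaabbb => aaabbb
  | aabaa => aaaa
  | bababaa => babaa => baa => a
  | babbbb => bbbb

aba->aa; ba->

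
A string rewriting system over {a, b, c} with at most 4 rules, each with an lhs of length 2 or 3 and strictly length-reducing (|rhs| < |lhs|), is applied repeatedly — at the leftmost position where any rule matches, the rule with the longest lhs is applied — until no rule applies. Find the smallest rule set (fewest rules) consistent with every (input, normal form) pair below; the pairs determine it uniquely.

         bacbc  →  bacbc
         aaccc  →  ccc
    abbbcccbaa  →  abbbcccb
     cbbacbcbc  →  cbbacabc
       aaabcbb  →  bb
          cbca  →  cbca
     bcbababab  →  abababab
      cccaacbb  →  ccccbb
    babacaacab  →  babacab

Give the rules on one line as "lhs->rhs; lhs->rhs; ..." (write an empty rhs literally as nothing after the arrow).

aa->; acc->ac; bcb->ab

  | bacbc
  | aaccc => ccc
  | abbbcccbaa => abbbcccb
  | cbbacbcbc => cbbacabc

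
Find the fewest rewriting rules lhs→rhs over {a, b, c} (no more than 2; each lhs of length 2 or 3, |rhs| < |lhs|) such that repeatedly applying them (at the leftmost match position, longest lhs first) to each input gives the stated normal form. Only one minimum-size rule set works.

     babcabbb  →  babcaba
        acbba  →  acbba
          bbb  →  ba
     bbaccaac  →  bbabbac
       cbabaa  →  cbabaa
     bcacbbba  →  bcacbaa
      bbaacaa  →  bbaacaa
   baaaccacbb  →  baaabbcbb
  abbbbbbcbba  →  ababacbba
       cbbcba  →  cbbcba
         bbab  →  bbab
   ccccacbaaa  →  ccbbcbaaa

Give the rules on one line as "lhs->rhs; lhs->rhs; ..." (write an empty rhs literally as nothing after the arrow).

bbb->ba; cca->bb

  | babcabbb => babcaba
  | acbba
  | bbb => ba
  | bbaccaac => bbabbac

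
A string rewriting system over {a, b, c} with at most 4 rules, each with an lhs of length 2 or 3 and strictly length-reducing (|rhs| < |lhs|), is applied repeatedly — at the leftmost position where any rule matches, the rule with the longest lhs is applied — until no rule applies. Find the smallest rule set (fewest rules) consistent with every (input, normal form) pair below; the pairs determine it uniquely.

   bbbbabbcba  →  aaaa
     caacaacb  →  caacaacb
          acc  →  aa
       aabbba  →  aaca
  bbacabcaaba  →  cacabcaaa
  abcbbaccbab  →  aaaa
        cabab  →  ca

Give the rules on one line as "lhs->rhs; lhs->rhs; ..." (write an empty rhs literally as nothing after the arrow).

ba->a; bab->; bb->c; cc->a

  | bbbbabbcba => cbbabbcba => ccabbcba => aabbcba => aaccba => aaaba => aaaa
  | caacaacb
  | acc => aa
  | aabbba => aacba => aaca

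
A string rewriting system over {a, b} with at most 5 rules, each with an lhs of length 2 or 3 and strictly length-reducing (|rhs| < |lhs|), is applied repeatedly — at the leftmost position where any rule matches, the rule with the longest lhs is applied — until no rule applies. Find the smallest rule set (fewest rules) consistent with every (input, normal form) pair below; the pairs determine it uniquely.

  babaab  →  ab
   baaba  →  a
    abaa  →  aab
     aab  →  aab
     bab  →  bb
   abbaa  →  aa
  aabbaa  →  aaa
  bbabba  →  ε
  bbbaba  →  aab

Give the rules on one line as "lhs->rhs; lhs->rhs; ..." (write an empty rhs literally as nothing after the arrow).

ba->b; baa->ab; bba->; bbb->a

  | babaab => bbaab => ab
  | baaba => abba => a
  | abaa => aab
  | aab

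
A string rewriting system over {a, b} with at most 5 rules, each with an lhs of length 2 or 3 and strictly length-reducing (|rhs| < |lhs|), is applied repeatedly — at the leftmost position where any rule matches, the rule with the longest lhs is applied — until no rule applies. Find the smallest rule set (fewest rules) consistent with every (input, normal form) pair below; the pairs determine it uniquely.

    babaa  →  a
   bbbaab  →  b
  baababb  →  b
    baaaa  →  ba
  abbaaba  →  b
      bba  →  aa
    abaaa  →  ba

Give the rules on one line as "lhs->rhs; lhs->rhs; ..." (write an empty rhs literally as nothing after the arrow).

  | babaa => bbba => aba => bb => a
  | bbbaab => abaab => bbab => aab => ab => b
  | baababb => babbbb => bbbbb => abbb => bbb => ab => b
  | baaaa => bbaa => aaa => ba

aaa->ba; ab->b; aba->bb; bb->a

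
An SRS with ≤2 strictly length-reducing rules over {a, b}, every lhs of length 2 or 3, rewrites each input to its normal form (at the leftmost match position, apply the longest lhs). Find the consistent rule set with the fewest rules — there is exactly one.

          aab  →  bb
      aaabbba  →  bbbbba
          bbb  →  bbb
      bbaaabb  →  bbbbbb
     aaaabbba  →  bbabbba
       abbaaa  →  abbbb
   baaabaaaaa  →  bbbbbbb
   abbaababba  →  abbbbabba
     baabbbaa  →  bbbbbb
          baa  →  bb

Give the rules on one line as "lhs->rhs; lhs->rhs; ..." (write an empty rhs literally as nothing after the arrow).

  | aab => bb
  | aaabbba => bbbbba
  | bbb
  | bbaaabb => bbbbbb

aa->b; aaa->bb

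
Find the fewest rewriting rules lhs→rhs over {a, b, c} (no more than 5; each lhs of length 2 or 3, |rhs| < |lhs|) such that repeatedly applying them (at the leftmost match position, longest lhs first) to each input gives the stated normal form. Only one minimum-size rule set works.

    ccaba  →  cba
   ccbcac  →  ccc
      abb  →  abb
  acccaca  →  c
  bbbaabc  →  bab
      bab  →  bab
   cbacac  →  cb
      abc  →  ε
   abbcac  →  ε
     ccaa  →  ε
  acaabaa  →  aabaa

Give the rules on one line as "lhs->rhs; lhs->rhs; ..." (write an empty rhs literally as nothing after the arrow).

ac->; bba->ab; bc->c; ca->

  | ccaba => cba
  | ccbcac => cccac => ccc
  | abb
  | acccaca => ccaca => cca => c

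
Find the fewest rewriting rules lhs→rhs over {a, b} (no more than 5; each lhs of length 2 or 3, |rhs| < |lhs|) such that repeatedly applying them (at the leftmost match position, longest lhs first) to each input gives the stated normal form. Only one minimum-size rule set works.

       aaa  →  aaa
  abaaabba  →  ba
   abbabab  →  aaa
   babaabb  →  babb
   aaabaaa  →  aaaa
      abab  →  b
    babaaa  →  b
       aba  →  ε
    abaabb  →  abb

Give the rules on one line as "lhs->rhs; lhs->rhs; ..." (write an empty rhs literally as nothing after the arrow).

aab->; aba->; baa->b; bbb->aa

  | aaa
  | abaaabba => aabba => ba
  | abbabab => abbb => aaa
  | babaabb => babb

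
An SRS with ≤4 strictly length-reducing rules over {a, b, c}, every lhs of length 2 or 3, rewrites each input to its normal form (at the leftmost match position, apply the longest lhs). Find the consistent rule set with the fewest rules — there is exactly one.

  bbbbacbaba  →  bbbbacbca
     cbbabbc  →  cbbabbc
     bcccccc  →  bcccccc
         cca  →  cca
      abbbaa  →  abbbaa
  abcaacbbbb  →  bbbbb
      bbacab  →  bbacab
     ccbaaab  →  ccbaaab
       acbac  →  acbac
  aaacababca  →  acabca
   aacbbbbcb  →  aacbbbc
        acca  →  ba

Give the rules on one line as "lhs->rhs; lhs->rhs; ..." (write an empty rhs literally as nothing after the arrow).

  | bbbbacbaba => bbbbacbca
  | cbbabbc
  | bcccccc
  | cca

aba->ca; acc->b; bcb->c; caa->cb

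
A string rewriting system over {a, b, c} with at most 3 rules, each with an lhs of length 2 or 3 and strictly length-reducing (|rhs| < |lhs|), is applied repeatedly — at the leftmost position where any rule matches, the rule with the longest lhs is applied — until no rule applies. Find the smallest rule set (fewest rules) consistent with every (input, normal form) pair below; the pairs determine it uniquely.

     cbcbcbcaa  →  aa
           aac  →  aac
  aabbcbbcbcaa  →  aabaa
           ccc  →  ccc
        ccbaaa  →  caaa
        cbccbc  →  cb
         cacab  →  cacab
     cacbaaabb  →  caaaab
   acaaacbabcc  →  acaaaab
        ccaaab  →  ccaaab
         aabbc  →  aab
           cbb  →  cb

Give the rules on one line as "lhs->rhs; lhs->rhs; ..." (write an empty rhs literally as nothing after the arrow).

bb->b; bc->b; cba->a

  | cbcbcbcaa => cbbcbcaa => cbcbcaa => cbbcaa => cbcaa => cbaa => aa
  | aac
  | aabbcbbcbcaa => aabcbbcbcaa => aabbbcbcaa => aabbcbcaa => aabcbcaa => aabbcaa => aabcaa => aabaa
  | ccc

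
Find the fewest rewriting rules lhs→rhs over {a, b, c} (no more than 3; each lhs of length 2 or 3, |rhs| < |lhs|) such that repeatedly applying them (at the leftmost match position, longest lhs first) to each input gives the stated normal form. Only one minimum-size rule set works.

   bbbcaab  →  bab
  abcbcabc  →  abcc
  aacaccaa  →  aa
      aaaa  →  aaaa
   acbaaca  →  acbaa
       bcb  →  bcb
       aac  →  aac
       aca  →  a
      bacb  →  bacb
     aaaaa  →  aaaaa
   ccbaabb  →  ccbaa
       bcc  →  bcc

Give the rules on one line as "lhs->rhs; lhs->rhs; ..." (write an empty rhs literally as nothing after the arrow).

  | bbbcaab => bcaab => bab
  | abcbcabc => abcbbc => abcc
  | aacaccaa => aaccaa => aaca => aa
  | aaaa

bb->; ca->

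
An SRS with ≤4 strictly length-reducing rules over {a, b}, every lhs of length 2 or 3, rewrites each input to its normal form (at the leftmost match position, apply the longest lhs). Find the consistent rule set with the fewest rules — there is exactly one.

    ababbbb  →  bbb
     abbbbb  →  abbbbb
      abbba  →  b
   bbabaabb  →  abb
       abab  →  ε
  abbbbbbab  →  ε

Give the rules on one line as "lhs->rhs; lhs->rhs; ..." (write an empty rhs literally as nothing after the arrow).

  | ababbbb => aabbbb => bbb
  | abbbbb
  | abbba => abba => aba => aa => b
  | bbabaabb => babaabb => abaabb => aaabb => babb => abb

aa->b; aab->; ba->a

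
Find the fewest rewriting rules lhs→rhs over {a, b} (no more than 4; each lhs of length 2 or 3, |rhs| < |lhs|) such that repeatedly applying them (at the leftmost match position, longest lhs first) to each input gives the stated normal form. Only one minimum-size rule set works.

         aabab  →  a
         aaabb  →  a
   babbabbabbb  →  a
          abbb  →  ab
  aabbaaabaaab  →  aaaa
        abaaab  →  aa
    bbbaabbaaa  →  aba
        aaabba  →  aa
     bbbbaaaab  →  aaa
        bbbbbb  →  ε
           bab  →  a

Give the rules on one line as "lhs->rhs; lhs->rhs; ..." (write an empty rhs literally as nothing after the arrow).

  | aabab => aab => a
  | aaabb => aab => a
  | babbabbabbb => ababbabbb => aababbb => aabbb => abb => a
  | abbb => ab

aab->a; baa->ba; bab->a; bb->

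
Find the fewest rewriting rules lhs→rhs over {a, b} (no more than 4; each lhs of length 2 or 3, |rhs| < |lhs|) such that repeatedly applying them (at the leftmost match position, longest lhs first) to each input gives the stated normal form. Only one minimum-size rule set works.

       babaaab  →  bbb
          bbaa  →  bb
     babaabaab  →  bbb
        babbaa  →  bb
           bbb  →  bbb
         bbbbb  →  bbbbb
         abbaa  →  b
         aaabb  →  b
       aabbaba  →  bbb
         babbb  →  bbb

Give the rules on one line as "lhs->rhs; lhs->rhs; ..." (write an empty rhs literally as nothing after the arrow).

  | babaaab => bbaab => bbb
  | bbaa => bb
  | babaabaab => bbabaab => bbbab => bbb
  | babbaa => bbaa => bb

aa->; ab->; aba->b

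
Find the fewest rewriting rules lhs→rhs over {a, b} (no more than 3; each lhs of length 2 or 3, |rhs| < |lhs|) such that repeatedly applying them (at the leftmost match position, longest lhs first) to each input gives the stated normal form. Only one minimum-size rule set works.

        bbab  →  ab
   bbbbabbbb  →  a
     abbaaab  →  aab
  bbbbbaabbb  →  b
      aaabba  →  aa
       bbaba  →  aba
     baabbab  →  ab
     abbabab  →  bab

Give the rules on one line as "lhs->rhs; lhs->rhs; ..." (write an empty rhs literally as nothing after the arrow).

abb->ba; baa->; bb->

  | bbab => ab
  | bbbbabbbb => bbabbbb => abbbb => babb => bba => a
  | abbaaab => baaaab => aab
  | bbbbbaabbb => bbbaabbb => baabbb => bbb => b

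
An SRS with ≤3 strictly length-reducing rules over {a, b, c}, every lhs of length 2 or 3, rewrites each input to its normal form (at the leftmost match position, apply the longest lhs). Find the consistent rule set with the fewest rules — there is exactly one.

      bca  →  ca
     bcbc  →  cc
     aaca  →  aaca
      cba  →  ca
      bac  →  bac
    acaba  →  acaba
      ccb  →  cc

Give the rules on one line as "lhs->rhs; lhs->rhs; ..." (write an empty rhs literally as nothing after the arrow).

  | bca => ca
  | bcbc => cbc => cc
  | aaca
  | cba => ca

bc->c; cb->c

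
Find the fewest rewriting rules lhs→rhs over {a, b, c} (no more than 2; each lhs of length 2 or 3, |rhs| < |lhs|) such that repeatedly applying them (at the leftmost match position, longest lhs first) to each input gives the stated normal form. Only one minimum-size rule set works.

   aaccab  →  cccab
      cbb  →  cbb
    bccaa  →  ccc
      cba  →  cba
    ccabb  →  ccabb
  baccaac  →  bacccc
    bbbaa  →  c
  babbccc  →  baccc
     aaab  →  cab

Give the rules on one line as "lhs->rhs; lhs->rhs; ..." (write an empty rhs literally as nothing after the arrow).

aa->c; bc->c

  | aaccab => cccab
  | cbb
  | bccaa => ccaa => ccc
  | cba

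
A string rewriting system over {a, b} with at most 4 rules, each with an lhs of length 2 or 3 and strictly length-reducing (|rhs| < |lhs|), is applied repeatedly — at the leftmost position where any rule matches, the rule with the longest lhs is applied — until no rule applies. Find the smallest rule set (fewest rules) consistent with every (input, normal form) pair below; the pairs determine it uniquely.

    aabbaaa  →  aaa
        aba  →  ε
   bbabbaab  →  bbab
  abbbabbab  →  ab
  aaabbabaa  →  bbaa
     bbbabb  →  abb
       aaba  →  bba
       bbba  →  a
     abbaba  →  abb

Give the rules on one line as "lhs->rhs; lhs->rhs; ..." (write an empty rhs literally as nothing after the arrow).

aab->bb; aba->; bbb->

  | aabbaaa => bbbaaa => aaa
  | aba => ε
  | bbabbaab => bbabbbb => bbab
  | abbbabbab => aabbab => bbbab => ab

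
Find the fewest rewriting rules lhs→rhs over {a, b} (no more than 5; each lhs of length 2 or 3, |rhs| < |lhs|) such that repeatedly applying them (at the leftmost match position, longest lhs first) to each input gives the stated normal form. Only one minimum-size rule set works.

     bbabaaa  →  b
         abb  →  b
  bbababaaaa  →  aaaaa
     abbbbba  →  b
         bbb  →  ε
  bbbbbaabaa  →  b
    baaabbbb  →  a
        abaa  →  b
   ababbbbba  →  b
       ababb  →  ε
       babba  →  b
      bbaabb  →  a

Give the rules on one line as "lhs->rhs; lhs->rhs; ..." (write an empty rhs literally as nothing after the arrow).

  | bbabaaa => aabaaa => abaaa => baaa => baa => ba => b
  | abb => b
  | bbababaaaa => aababaaaa => ababaaaa => babaaaa => bbaaaa => aaaaa
  | abbbbba => bbbba => abba => ba => b

ab->; aba->ba; ba->b; bb->a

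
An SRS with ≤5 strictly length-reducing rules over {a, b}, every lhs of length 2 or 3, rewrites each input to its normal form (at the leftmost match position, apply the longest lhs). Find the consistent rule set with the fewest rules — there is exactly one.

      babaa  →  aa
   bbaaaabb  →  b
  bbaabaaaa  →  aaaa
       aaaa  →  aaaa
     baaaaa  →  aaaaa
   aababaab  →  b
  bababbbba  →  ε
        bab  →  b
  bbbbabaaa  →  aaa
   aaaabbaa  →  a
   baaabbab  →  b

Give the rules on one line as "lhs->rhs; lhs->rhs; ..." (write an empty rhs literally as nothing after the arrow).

ab->b; ba->a; bb->b; bba->

  | babaa => abaa => baa => aa
  | bbaaaabb => aaabb => aabb => abb => bb => b
  | bbaabaaaa => abaaaa => baaaa => aaaa
  | aaaa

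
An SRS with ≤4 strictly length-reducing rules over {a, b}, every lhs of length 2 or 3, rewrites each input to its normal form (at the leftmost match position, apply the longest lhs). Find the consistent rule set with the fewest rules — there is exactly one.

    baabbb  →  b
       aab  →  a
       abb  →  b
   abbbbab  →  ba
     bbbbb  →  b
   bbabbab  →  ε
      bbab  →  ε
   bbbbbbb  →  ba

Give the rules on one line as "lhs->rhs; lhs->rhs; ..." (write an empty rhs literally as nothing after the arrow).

  | baabbb => babb => abb => b
  | aab => a
  | abb => b
  | abbbbab => bbbab => baab => ba

ab->; bab->ab; bbb->ba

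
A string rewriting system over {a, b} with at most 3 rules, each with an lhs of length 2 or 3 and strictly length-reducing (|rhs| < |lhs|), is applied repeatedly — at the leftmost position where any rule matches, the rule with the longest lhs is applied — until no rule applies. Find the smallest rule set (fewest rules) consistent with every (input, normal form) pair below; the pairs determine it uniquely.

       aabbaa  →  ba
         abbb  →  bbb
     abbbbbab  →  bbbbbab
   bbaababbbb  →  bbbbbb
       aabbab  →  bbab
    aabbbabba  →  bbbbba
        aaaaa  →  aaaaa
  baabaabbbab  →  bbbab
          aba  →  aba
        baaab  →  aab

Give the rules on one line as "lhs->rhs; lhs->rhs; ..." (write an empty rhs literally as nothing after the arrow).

  | aabbaa => abbaa => bbaa => ba
  | abbb => bbb
  | abbbbbab => bbbbbab
  | bbaababbbb => bababbbb => babbbbb => bbbbbb

abb->bb; baa->a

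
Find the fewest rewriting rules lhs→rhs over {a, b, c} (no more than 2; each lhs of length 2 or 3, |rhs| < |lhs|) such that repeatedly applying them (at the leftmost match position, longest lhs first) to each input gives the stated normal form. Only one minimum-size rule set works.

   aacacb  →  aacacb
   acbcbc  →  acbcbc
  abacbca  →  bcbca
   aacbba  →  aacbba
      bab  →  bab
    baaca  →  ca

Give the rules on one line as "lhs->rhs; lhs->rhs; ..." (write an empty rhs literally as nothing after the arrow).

  | aacacb
  | acbcbc
  | abacbca => bcbca
  | aacbba

aba->b; baa->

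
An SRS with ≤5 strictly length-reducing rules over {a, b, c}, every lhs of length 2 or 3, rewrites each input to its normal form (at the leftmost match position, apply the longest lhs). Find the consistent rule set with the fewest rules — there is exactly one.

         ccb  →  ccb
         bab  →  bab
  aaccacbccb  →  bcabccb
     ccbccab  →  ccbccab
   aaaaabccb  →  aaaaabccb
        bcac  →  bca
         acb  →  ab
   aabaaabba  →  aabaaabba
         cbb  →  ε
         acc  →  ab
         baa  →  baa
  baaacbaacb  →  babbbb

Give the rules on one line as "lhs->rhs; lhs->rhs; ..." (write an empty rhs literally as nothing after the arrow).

aac->b; ac->a; acc->ab; cbb->

  | ccb
  | bab
  | aaccacbccb => bcacbccb => bcabccb
  | ccbccab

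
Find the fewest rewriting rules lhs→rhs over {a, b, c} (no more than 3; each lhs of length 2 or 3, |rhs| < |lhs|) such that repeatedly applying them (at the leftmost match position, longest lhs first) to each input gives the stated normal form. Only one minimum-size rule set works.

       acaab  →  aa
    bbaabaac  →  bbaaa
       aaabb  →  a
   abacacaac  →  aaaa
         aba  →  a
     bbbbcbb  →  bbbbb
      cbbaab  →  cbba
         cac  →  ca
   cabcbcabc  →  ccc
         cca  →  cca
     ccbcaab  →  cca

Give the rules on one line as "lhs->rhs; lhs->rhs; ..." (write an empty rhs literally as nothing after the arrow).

  | acaab => aaab => aa
  | bbaabaac => bbaaac => bbaaa
  | aaabb => aab => a
  | abacacaac => acacaac => aacaac => aaaac => aaaa

ab->; ac->a; bc->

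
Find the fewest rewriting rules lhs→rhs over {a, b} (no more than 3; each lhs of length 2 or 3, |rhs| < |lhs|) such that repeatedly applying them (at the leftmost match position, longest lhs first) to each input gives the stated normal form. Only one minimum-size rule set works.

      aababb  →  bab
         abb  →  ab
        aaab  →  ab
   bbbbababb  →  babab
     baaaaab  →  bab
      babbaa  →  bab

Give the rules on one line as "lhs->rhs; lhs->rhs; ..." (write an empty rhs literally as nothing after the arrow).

aa->; bb->b

  | aababb => babb => bab
  | abb => ab
  | aaab => ab
  | bbbbababb => bbbababb => bbababb => bababb => babab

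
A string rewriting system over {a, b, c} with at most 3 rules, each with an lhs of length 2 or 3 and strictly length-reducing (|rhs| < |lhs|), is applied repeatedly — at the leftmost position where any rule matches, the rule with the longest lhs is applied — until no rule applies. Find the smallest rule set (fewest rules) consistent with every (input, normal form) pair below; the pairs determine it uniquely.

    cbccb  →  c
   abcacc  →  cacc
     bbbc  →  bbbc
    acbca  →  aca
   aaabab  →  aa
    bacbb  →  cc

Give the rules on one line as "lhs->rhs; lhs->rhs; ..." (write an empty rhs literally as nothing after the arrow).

  | cbccb => ccb => c
  | abcacc => cacc
  | bbbc
  | acbca => aca

ab->; bab->cc; cb->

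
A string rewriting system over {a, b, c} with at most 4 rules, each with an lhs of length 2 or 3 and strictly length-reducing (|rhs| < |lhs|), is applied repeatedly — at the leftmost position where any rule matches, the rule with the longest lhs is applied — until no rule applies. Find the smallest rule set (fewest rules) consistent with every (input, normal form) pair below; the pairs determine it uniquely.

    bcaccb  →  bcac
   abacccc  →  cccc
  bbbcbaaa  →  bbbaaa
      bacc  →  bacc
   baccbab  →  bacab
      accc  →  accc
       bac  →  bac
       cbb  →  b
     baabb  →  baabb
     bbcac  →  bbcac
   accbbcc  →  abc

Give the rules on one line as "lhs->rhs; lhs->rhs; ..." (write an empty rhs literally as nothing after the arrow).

  | bcaccb => bcac
  | abacccc => cccc
  | bbbcbaaa => bbbaaa
  | bacc

aba->; cb->; cbc->b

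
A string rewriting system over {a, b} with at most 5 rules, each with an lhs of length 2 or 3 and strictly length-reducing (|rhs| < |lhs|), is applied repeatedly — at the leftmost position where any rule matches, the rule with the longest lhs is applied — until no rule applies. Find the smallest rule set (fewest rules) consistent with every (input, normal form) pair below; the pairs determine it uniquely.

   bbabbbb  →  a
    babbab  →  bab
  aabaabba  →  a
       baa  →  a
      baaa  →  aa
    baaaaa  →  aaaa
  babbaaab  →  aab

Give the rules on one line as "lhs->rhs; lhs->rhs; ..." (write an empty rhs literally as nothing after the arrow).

  | bbabbbb => bbbabb => aaabb => aaba => a
  | babbab => bbaab => bab
  | aabaabba => aabba => abaa => a
  | baa => a

aba->; abb->ba; baa->a; bbb->aa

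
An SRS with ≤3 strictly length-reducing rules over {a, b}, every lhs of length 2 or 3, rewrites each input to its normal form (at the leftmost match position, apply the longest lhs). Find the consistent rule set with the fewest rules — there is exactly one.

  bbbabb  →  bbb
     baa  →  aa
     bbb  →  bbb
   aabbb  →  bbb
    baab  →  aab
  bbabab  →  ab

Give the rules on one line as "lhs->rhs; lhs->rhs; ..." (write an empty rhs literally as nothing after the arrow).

  | bbbabb => bbb
  | baa => aa
  | bbb
  | aabbb => abbb => bbb

abb->bb; ba->a; bba->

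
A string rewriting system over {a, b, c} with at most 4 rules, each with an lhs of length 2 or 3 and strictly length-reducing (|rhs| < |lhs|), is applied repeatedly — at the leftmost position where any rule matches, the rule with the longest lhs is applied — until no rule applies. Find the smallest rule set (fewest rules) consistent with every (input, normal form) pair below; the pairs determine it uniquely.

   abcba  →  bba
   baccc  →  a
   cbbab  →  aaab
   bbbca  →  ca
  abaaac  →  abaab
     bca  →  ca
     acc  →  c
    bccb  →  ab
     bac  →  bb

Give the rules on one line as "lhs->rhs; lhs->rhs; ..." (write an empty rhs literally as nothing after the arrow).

ac->b; bc->c; cbb->aa; cc->a

  | abcba => acba => bba
  | baccc => bbcc => bcc => cc => a
  | cbbab => aaab
  | bbbca => bbca => bca => ca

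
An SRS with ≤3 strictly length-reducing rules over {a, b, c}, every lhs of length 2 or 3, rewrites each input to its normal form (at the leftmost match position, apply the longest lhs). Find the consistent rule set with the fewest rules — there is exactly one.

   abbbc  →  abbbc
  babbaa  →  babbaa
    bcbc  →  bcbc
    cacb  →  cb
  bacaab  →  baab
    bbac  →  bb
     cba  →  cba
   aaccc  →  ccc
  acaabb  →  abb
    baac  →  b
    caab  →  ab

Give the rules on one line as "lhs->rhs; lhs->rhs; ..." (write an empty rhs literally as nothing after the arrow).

ac->c; bac->b; ca->

  | abbbc
  | babbaa
  | bcbc
  | cacb => cb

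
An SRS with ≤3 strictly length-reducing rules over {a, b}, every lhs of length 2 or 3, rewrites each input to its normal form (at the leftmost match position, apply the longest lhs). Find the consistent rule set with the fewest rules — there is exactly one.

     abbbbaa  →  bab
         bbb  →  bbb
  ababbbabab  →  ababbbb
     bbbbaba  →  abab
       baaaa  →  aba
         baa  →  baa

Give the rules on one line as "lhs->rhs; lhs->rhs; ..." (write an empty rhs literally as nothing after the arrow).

  | abbbbaa => abbaba => aabba => bbba => bab
  | bbb
  | ababbbabab => abababbab => ababaabb => ababbbb
  | bbbbaba => bbabba => abbba => abab

aaa->ba; aab->bb; bba->ab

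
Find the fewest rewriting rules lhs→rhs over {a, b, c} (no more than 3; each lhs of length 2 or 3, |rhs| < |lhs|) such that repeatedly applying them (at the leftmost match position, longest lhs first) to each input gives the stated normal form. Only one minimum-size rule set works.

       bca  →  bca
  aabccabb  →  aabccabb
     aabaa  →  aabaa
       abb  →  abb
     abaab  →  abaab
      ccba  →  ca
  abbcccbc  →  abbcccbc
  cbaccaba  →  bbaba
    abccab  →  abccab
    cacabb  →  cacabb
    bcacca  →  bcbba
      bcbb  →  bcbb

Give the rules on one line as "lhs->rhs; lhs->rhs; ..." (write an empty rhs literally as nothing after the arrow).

acc->bb; cba->a

  | bca
  | aabccabb
  | aabaa
  | abb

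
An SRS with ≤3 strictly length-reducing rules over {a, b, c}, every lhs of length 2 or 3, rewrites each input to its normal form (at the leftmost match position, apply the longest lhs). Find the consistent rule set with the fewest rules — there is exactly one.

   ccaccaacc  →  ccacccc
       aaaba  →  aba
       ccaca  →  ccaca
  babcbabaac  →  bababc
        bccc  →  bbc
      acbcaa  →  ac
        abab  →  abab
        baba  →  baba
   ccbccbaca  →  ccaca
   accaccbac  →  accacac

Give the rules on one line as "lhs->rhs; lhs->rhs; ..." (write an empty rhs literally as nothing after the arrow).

  | ccaccaacc => ccacccc
  | aaaba => aba
  | ccaca
  | babcbabaac => bababaac => bababc

aa->; bcc->bb; cb->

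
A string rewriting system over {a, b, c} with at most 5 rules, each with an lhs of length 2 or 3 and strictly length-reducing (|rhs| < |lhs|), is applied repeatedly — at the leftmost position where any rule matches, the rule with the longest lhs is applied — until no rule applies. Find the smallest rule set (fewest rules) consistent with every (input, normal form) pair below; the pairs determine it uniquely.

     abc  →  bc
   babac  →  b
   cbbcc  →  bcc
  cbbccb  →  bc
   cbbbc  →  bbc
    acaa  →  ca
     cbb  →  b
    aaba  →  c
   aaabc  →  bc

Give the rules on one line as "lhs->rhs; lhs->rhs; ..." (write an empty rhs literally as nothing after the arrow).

  | abc => bc
  | babac => cbac => ac => b
  | cbbcc => bcc
  | cbbccb => bccb => bc

ab->b; ac->b; ba->c; cb->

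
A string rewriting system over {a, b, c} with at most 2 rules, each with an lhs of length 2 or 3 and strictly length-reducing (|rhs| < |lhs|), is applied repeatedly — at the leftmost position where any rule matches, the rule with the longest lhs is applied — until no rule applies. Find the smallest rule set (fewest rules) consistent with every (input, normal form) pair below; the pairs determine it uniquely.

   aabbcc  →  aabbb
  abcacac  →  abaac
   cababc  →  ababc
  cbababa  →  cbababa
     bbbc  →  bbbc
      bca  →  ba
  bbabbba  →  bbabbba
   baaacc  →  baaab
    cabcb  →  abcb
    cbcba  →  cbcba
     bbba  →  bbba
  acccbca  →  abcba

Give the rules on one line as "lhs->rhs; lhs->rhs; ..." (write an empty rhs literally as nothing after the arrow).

  | aabbcc => aabbb
  | abcacac => abacac => abaac
  | cababc => ababc
  | cbababa

ca->a; cc->b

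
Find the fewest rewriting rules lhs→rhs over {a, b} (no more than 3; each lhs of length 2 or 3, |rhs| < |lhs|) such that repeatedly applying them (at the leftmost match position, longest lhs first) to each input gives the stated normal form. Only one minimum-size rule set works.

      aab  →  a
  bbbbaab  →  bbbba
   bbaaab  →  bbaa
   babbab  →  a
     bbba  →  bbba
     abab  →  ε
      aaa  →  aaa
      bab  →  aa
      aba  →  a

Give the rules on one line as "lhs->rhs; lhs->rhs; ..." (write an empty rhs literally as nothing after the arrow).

ab->; bab->aa

  | aab => a
  | bbbbaab => bbbba
  | bbaaab => bbaa
  | babbab => aabab => aab => a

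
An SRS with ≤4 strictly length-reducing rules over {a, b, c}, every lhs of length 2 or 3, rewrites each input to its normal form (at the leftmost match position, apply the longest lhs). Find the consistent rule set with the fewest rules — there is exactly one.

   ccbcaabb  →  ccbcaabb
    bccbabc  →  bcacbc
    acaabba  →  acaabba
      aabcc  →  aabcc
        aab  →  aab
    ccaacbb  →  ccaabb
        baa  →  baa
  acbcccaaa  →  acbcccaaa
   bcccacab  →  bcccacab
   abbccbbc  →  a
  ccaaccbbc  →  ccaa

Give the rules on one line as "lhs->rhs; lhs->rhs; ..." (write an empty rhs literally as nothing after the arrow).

  | ccbcaabb
  | bccbabc => bcacbc
  | acaabba
  | aabcc

bbc->; cba->ac; cbb->bb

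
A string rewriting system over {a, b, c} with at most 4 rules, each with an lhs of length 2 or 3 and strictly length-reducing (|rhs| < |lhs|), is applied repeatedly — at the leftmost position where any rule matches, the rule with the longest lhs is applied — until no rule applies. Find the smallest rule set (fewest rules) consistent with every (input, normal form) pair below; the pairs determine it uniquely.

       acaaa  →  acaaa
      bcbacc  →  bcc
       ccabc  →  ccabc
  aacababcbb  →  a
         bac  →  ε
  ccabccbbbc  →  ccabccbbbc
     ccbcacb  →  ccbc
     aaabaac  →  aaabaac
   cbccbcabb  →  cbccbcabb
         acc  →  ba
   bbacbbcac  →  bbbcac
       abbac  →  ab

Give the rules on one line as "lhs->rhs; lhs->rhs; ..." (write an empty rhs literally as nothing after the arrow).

acb->; acc->ba; bab->; bac->

  | acaaa
  | bcbacc => bcc
  | ccabc
  | aacababcbb => aacacbb => aacb => a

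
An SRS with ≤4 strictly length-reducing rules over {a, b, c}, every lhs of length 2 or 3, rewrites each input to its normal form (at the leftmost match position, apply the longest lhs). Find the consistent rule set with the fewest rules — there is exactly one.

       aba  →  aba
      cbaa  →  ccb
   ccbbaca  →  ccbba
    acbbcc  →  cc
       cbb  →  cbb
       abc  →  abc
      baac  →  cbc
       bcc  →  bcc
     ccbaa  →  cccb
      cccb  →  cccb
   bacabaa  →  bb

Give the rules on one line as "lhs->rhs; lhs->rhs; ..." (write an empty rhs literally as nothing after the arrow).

ac->; baa->cb; bbc->c

  | aba
  | cbaa => ccb
  | ccbbaca => ccbba
  | acbbcc => bbcc => cc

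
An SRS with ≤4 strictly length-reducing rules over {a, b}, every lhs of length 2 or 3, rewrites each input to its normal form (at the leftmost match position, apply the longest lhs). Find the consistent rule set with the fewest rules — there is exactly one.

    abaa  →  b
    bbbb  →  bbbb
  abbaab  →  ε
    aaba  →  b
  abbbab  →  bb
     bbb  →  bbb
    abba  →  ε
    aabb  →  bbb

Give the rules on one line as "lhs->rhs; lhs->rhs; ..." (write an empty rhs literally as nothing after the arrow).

aa->b; ab->; ba->

  | abaa => aa => b
  | bbbb
  | abbaab => baab => ab => ε
  | aaba => bba => b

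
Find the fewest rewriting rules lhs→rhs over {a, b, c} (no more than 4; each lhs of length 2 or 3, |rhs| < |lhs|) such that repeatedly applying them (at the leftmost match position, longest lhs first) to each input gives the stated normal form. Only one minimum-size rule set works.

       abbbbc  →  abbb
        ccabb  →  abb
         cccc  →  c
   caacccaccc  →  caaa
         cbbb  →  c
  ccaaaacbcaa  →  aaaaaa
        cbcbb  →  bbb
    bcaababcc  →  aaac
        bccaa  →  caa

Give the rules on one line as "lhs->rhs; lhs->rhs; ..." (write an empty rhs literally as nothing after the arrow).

  | abbbbc => abbb
  | ccabb => babb => abb
  | cccc => bcc => c
  | caacccaccc => caabcaccc => caaaccc => caaabc => caaa

ba->a; bc->; cb->c; cc->b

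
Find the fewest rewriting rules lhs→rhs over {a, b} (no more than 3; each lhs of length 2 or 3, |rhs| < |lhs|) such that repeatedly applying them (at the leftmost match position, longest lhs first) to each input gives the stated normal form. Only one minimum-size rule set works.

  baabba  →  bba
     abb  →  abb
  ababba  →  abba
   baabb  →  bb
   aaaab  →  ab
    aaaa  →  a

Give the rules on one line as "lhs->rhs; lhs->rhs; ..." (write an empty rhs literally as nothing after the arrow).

  | baabba => babba => bba
  | abb
  | ababba => abba
  | baabb => babb => bb

aa->a; bab->b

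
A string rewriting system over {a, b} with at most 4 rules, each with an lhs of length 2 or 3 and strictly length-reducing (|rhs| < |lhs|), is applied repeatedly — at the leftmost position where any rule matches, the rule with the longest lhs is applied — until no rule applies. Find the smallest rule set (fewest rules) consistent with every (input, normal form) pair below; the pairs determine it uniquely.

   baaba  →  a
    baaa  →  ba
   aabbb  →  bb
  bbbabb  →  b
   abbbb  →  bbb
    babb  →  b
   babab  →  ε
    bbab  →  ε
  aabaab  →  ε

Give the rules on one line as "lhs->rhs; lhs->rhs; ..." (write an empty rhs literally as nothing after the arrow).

  | baaba => baba => aba => a
  | baaa => baa => ba
  | aabbb => abbb => bb
  | bbbabb => bbabb => babb => abb => b

aa->a; ab->; bab->ab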